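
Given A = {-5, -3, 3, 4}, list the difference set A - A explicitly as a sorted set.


A - A = {a - a' : a, a' ∈ A}.
Compute a - a' for each ordered pair (a, a'):
a = -5: -5--5=0, -5--3=-2, -5-3=-8, -5-4=-9
a = -3: -3--5=2, -3--3=0, -3-3=-6, -3-4=-7
a = 3: 3--5=8, 3--3=6, 3-3=0, 3-4=-1
a = 4: 4--5=9, 4--3=7, 4-3=1, 4-4=0
Collecting distinct values (and noting 0 appears from a-a):
A - A = {-9, -8, -7, -6, -2, -1, 0, 1, 2, 6, 7, 8, 9}
|A - A| = 13

A - A = {-9, -8, -7, -6, -2, -1, 0, 1, 2, 6, 7, 8, 9}


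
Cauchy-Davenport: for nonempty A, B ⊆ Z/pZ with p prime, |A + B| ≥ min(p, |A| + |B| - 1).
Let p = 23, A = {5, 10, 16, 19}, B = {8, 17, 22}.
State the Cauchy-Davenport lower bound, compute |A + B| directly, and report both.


Cauchy-Davenport: |A + B| ≥ min(p, |A| + |B| - 1) for A, B nonempty in Z/pZ.
|A| = 4, |B| = 3, p = 23.
CD lower bound = min(23, 4 + 3 - 1) = min(23, 6) = 6.
Compute A + B mod 23 directly:
a = 5: 5+8=13, 5+17=22, 5+22=4
a = 10: 10+8=18, 10+17=4, 10+22=9
a = 16: 16+8=1, 16+17=10, 16+22=15
a = 19: 19+8=4, 19+17=13, 19+22=18
A + B = {1, 4, 9, 10, 13, 15, 18, 22}, so |A + B| = 8.
Verify: 8 ≥ 6? Yes ✓.

CD lower bound = 6, actual |A + B| = 8.


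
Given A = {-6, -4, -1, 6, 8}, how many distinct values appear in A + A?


A + A = {a + a' : a, a' ∈ A}; |A| = 5.
General bounds: 2|A| - 1 ≤ |A + A| ≤ |A|(|A|+1)/2, i.e. 9 ≤ |A + A| ≤ 15.
Lower bound 2|A|-1 is attained iff A is an arithmetic progression.
Enumerate sums a + a' for a ≤ a' (symmetric, so this suffices):
a = -6: -6+-6=-12, -6+-4=-10, -6+-1=-7, -6+6=0, -6+8=2
a = -4: -4+-4=-8, -4+-1=-5, -4+6=2, -4+8=4
a = -1: -1+-1=-2, -1+6=5, -1+8=7
a = 6: 6+6=12, 6+8=14
a = 8: 8+8=16
Distinct sums: {-12, -10, -8, -7, -5, -2, 0, 2, 4, 5, 7, 12, 14, 16}
|A + A| = 14

|A + A| = 14


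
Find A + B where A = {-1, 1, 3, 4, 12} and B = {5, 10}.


A + B = {a + b : a ∈ A, b ∈ B}.
Enumerate all |A|·|B| = 5·2 = 10 pairs (a, b) and collect distinct sums.
a = -1: -1+5=4, -1+10=9
a = 1: 1+5=6, 1+10=11
a = 3: 3+5=8, 3+10=13
a = 4: 4+5=9, 4+10=14
a = 12: 12+5=17, 12+10=22
Collecting distinct sums: A + B = {4, 6, 8, 9, 11, 13, 14, 17, 22}
|A + B| = 9

A + B = {4, 6, 8, 9, 11, 13, 14, 17, 22}


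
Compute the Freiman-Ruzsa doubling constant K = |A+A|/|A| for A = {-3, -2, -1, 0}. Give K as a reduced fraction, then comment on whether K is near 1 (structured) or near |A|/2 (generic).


|A| = 4.
Compute A + A by enumerating all 16 pairs.
A + A = {-6, -5, -4, -3, -2, -1, 0}, so |A + A| = 7.
K = |A + A| / |A| = 7/4 (already in lowest terms) ≈ 1.7500.
Reference: AP of size 4 gives K = 7/4 ≈ 1.7500; a fully generic set of size 4 gives K ≈ 2.5000.

|A| = 4, |A + A| = 7, K = 7/4.


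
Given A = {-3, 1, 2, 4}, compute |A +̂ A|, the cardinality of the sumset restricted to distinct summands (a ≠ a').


Restricted sumset: A +̂ A = {a + a' : a ∈ A, a' ∈ A, a ≠ a'}.
Equivalently, take A + A and drop any sum 2a that is achievable ONLY as a + a for a ∈ A (i.e. sums representable only with equal summands).
Enumerate pairs (a, a') with a < a' (symmetric, so each unordered pair gives one sum; this covers all a ≠ a'):
  -3 + 1 = -2
  -3 + 2 = -1
  -3 + 4 = 1
  1 + 2 = 3
  1 + 4 = 5
  2 + 4 = 6
Collected distinct sums: {-2, -1, 1, 3, 5, 6}
|A +̂ A| = 6
(Reference bound: |A +̂ A| ≥ 2|A| - 3 for |A| ≥ 2, with |A| = 4 giving ≥ 5.)

|A +̂ A| = 6


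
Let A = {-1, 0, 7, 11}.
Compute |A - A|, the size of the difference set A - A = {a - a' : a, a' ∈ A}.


A - A = {a - a' : a, a' ∈ A}; |A| = 4.
Bounds: 2|A|-1 ≤ |A - A| ≤ |A|² - |A| + 1, i.e. 7 ≤ |A - A| ≤ 13.
Note: 0 ∈ A - A always (from a - a). The set is symmetric: if d ∈ A - A then -d ∈ A - A.
Enumerate nonzero differences d = a - a' with a > a' (then include -d):
Positive differences: {1, 4, 7, 8, 11, 12}
Full difference set: {0} ∪ (positive diffs) ∪ (negative diffs).
|A - A| = 1 + 2·6 = 13 (matches direct enumeration: 13).

|A - A| = 13


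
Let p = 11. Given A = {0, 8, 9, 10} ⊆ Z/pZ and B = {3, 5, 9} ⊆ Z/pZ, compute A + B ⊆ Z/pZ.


Work in Z/11Z: reduce every sum a + b modulo 11.
Enumerate all 12 pairs:
a = 0: 0+3=3, 0+5=5, 0+9=9
a = 8: 8+3=0, 8+5=2, 8+9=6
a = 9: 9+3=1, 9+5=3, 9+9=7
a = 10: 10+3=2, 10+5=4, 10+9=8
Distinct residues collected: {0, 1, 2, 3, 4, 5, 6, 7, 8, 9}
|A + B| = 10 (out of 11 total residues).

A + B = {0, 1, 2, 3, 4, 5, 6, 7, 8, 9}


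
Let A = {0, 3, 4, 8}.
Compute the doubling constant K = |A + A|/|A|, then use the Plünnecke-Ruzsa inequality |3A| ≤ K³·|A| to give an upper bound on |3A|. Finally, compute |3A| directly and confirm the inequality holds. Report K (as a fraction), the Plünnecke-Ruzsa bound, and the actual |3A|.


|A| = 4.
Step 1: Compute A + A by enumerating all 16 pairs.
A + A = {0, 3, 4, 6, 7, 8, 11, 12, 16}, so |A + A| = 9.
Step 2: Doubling constant K = |A + A|/|A| = 9/4 = 9/4 ≈ 2.2500.
Step 3: Plünnecke-Ruzsa gives |3A| ≤ K³·|A| = (2.2500)³ · 4 ≈ 45.5625.
Step 4: Compute 3A = A + A + A directly by enumerating all triples (a,b,c) ∈ A³; |3A| = 16.
Step 5: Check 16 ≤ 45.5625? Yes ✓.

K = 9/4, Plünnecke-Ruzsa bound K³|A| ≈ 45.5625, |3A| = 16, inequality holds.


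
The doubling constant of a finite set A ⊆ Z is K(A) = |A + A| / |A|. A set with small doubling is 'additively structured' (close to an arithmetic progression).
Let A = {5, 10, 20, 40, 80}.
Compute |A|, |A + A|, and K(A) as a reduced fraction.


|A| = 5.
Compute A + A by enumerating all 25 pairs.
A + A = {10, 15, 20, 25, 30, 40, 45, 50, 60, 80, 85, 90, 100, 120, 160}, so |A + A| = 15.
K = |A + A| / |A| = 15/5 = 3/1 ≈ 3.0000.
Reference: AP of size 5 gives K = 9/5 ≈ 1.8000; a fully generic set of size 5 gives K ≈ 3.0000.

|A| = 5, |A + A| = 15, K = 15/5 = 3/1.


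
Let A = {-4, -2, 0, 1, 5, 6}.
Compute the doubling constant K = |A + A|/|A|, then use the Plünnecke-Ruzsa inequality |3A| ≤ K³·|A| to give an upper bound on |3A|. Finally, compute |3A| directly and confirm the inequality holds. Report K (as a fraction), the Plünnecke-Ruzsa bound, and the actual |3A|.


|A| = 6.
Step 1: Compute A + A by enumerating all 36 pairs.
A + A = {-8, -6, -4, -3, -2, -1, 0, 1, 2, 3, 4, 5, 6, 7, 10, 11, 12}, so |A + A| = 17.
Step 2: Doubling constant K = |A + A|/|A| = 17/6 = 17/6 ≈ 2.8333.
Step 3: Plünnecke-Ruzsa gives |3A| ≤ K³·|A| = (2.8333)³ · 6 ≈ 136.4722.
Step 4: Compute 3A = A + A + A directly by enumerating all triples (a,b,c) ∈ A³; |3A| = 28.
Step 5: Check 28 ≤ 136.4722? Yes ✓.

K = 17/6, Plünnecke-Ruzsa bound K³|A| ≈ 136.4722, |3A| = 28, inequality holds.


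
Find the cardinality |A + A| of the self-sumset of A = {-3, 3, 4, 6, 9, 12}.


A + A = {a + a' : a, a' ∈ A}; |A| = 6.
General bounds: 2|A| - 1 ≤ |A + A| ≤ |A|(|A|+1)/2, i.e. 11 ≤ |A + A| ≤ 21.
Lower bound 2|A|-1 is attained iff A is an arithmetic progression.
Enumerate sums a + a' for a ≤ a' (symmetric, so this suffices):
a = -3: -3+-3=-6, -3+3=0, -3+4=1, -3+6=3, -3+9=6, -3+12=9
a = 3: 3+3=6, 3+4=7, 3+6=9, 3+9=12, 3+12=15
a = 4: 4+4=8, 4+6=10, 4+9=13, 4+12=16
a = 6: 6+6=12, 6+9=15, 6+12=18
a = 9: 9+9=18, 9+12=21
a = 12: 12+12=24
Distinct sums: {-6, 0, 1, 3, 6, 7, 8, 9, 10, 12, 13, 15, 16, 18, 21, 24}
|A + A| = 16

|A + A| = 16


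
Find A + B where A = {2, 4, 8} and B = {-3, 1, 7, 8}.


A + B = {a + b : a ∈ A, b ∈ B}.
Enumerate all |A|·|B| = 3·4 = 12 pairs (a, b) and collect distinct sums.
a = 2: 2+-3=-1, 2+1=3, 2+7=9, 2+8=10
a = 4: 4+-3=1, 4+1=5, 4+7=11, 4+8=12
a = 8: 8+-3=5, 8+1=9, 8+7=15, 8+8=16
Collecting distinct sums: A + B = {-1, 1, 3, 5, 9, 10, 11, 12, 15, 16}
|A + B| = 10

A + B = {-1, 1, 3, 5, 9, 10, 11, 12, 15, 16}


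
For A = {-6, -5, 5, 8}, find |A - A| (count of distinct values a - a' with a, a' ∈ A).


A - A = {a - a' : a, a' ∈ A}; |A| = 4.
Bounds: 2|A|-1 ≤ |A - A| ≤ |A|² - |A| + 1, i.e. 7 ≤ |A - A| ≤ 13.
Note: 0 ∈ A - A always (from a - a). The set is symmetric: if d ∈ A - A then -d ∈ A - A.
Enumerate nonzero differences d = a - a' with a > a' (then include -d):
Positive differences: {1, 3, 10, 11, 13, 14}
Full difference set: {0} ∪ (positive diffs) ∪ (negative diffs).
|A - A| = 1 + 2·6 = 13 (matches direct enumeration: 13).

|A - A| = 13


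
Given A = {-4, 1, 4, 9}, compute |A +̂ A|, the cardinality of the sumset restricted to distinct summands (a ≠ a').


Restricted sumset: A +̂ A = {a + a' : a ∈ A, a' ∈ A, a ≠ a'}.
Equivalently, take A + A and drop any sum 2a that is achievable ONLY as a + a for a ∈ A (i.e. sums representable only with equal summands).
Enumerate pairs (a, a') with a < a' (symmetric, so each unordered pair gives one sum; this covers all a ≠ a'):
  -4 + 1 = -3
  -4 + 4 = 0
  -4 + 9 = 5
  1 + 4 = 5
  1 + 9 = 10
  4 + 9 = 13
Collected distinct sums: {-3, 0, 5, 10, 13}
|A +̂ A| = 5
(Reference bound: |A +̂ A| ≥ 2|A| - 3 for |A| ≥ 2, with |A| = 4 giving ≥ 5.)

|A +̂ A| = 5


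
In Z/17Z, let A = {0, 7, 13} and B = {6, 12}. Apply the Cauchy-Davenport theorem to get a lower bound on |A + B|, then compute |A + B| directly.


Cauchy-Davenport: |A + B| ≥ min(p, |A| + |B| - 1) for A, B nonempty in Z/pZ.
|A| = 3, |B| = 2, p = 17.
CD lower bound = min(17, 3 + 2 - 1) = min(17, 4) = 4.
Compute A + B mod 17 directly:
a = 0: 0+6=6, 0+12=12
a = 7: 7+6=13, 7+12=2
a = 13: 13+6=2, 13+12=8
A + B = {2, 6, 8, 12, 13}, so |A + B| = 5.
Verify: 5 ≥ 4? Yes ✓.

CD lower bound = 4, actual |A + B| = 5.


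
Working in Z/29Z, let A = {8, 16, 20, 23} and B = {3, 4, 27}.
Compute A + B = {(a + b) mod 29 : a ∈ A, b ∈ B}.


Work in Z/29Z: reduce every sum a + b modulo 29.
Enumerate all 12 pairs:
a = 8: 8+3=11, 8+4=12, 8+27=6
a = 16: 16+3=19, 16+4=20, 16+27=14
a = 20: 20+3=23, 20+4=24, 20+27=18
a = 23: 23+3=26, 23+4=27, 23+27=21
Distinct residues collected: {6, 11, 12, 14, 18, 19, 20, 21, 23, 24, 26, 27}
|A + B| = 12 (out of 29 total residues).

A + B = {6, 11, 12, 14, 18, 19, 20, 21, 23, 24, 26, 27}


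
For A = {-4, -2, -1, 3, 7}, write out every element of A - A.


A - A = {a - a' : a, a' ∈ A}.
Compute a - a' for each ordered pair (a, a'):
a = -4: -4--4=0, -4--2=-2, -4--1=-3, -4-3=-7, -4-7=-11
a = -2: -2--4=2, -2--2=0, -2--1=-1, -2-3=-5, -2-7=-9
a = -1: -1--4=3, -1--2=1, -1--1=0, -1-3=-4, -1-7=-8
a = 3: 3--4=7, 3--2=5, 3--1=4, 3-3=0, 3-7=-4
a = 7: 7--4=11, 7--2=9, 7--1=8, 7-3=4, 7-7=0
Collecting distinct values (and noting 0 appears from a-a):
A - A = {-11, -9, -8, -7, -5, -4, -3, -2, -1, 0, 1, 2, 3, 4, 5, 7, 8, 9, 11}
|A - A| = 19

A - A = {-11, -9, -8, -7, -5, -4, -3, -2, -1, 0, 1, 2, 3, 4, 5, 7, 8, 9, 11}


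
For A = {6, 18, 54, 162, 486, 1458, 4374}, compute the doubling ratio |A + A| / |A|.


|A| = 7.
Compute A + A by enumerating all 49 pairs.
A + A = {12, 24, 36, 60, 72, 108, 168, 180, 216, 324, 492, 504, 540, 648, 972, 1464, 1476, 1512, 1620, 1944, 2916, 4380, 4392, 4428, 4536, 4860, 5832, 8748}, so |A + A| = 28.
K = |A + A| / |A| = 28/7 = 4/1 ≈ 4.0000.
Reference: AP of size 7 gives K = 13/7 ≈ 1.8571; a fully generic set of size 7 gives K ≈ 4.0000.

|A| = 7, |A + A| = 28, K = 28/7 = 4/1.


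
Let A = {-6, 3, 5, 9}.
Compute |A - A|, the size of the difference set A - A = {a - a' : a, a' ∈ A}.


A - A = {a - a' : a, a' ∈ A}; |A| = 4.
Bounds: 2|A|-1 ≤ |A - A| ≤ |A|² - |A| + 1, i.e. 7 ≤ |A - A| ≤ 13.
Note: 0 ∈ A - A always (from a - a). The set is symmetric: if d ∈ A - A then -d ∈ A - A.
Enumerate nonzero differences d = a - a' with a > a' (then include -d):
Positive differences: {2, 4, 6, 9, 11, 15}
Full difference set: {0} ∪ (positive diffs) ∪ (negative diffs).
|A - A| = 1 + 2·6 = 13 (matches direct enumeration: 13).

|A - A| = 13


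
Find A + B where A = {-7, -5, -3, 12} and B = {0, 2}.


A + B = {a + b : a ∈ A, b ∈ B}.
Enumerate all |A|·|B| = 4·2 = 8 pairs (a, b) and collect distinct sums.
a = -7: -7+0=-7, -7+2=-5
a = -5: -5+0=-5, -5+2=-3
a = -3: -3+0=-3, -3+2=-1
a = 12: 12+0=12, 12+2=14
Collecting distinct sums: A + B = {-7, -5, -3, -1, 12, 14}
|A + B| = 6

A + B = {-7, -5, -3, -1, 12, 14}


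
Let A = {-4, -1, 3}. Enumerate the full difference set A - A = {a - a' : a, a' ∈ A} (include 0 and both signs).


A - A = {a - a' : a, a' ∈ A}.
Compute a - a' for each ordered pair (a, a'):
a = -4: -4--4=0, -4--1=-3, -4-3=-7
a = -1: -1--4=3, -1--1=0, -1-3=-4
a = 3: 3--4=7, 3--1=4, 3-3=0
Collecting distinct values (and noting 0 appears from a-a):
A - A = {-7, -4, -3, 0, 3, 4, 7}
|A - A| = 7

A - A = {-7, -4, -3, 0, 3, 4, 7}


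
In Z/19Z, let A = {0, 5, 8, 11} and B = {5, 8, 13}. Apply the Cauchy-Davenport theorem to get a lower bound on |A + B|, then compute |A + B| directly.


Cauchy-Davenport: |A + B| ≥ min(p, |A| + |B| - 1) for A, B nonempty in Z/pZ.
|A| = 4, |B| = 3, p = 19.
CD lower bound = min(19, 4 + 3 - 1) = min(19, 6) = 6.
Compute A + B mod 19 directly:
a = 0: 0+5=5, 0+8=8, 0+13=13
a = 5: 5+5=10, 5+8=13, 5+13=18
a = 8: 8+5=13, 8+8=16, 8+13=2
a = 11: 11+5=16, 11+8=0, 11+13=5
A + B = {0, 2, 5, 8, 10, 13, 16, 18}, so |A + B| = 8.
Verify: 8 ≥ 6? Yes ✓.

CD lower bound = 6, actual |A + B| = 8.


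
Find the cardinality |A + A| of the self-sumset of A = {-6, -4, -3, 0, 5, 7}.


A + A = {a + a' : a, a' ∈ A}; |A| = 6.
General bounds: 2|A| - 1 ≤ |A + A| ≤ |A|(|A|+1)/2, i.e. 11 ≤ |A + A| ≤ 21.
Lower bound 2|A|-1 is attained iff A is an arithmetic progression.
Enumerate sums a + a' for a ≤ a' (symmetric, so this suffices):
a = -6: -6+-6=-12, -6+-4=-10, -6+-3=-9, -6+0=-6, -6+5=-1, -6+7=1
a = -4: -4+-4=-8, -4+-3=-7, -4+0=-4, -4+5=1, -4+7=3
a = -3: -3+-3=-6, -3+0=-3, -3+5=2, -3+7=4
a = 0: 0+0=0, 0+5=5, 0+7=7
a = 5: 5+5=10, 5+7=12
a = 7: 7+7=14
Distinct sums: {-12, -10, -9, -8, -7, -6, -4, -3, -1, 0, 1, 2, 3, 4, 5, 7, 10, 12, 14}
|A + A| = 19

|A + A| = 19


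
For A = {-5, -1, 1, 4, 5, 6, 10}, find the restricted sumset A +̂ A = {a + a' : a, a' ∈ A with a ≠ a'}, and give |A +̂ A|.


Restricted sumset: A +̂ A = {a + a' : a ∈ A, a' ∈ A, a ≠ a'}.
Equivalently, take A + A and drop any sum 2a that is achievable ONLY as a + a for a ∈ A (i.e. sums representable only with equal summands).
Enumerate pairs (a, a') with a < a' (symmetric, so each unordered pair gives one sum; this covers all a ≠ a'):
  -5 + -1 = -6
  -5 + 1 = -4
  -5 + 4 = -1
  -5 + 5 = 0
  -5 + 6 = 1
  -5 + 10 = 5
  -1 + 1 = 0
  -1 + 4 = 3
  -1 + 5 = 4
  -1 + 6 = 5
  -1 + 10 = 9
  1 + 4 = 5
  1 + 5 = 6
  1 + 6 = 7
  1 + 10 = 11
  4 + 5 = 9
  4 + 6 = 10
  4 + 10 = 14
  5 + 6 = 11
  5 + 10 = 15
  6 + 10 = 16
Collected distinct sums: {-6, -4, -1, 0, 1, 3, 4, 5, 6, 7, 9, 10, 11, 14, 15, 16}
|A +̂ A| = 16
(Reference bound: |A +̂ A| ≥ 2|A| - 3 for |A| ≥ 2, with |A| = 7 giving ≥ 11.)

|A +̂ A| = 16


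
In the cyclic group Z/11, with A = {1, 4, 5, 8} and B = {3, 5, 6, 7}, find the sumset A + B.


Work in Z/11Z: reduce every sum a + b modulo 11.
Enumerate all 16 pairs:
a = 1: 1+3=4, 1+5=6, 1+6=7, 1+7=8
a = 4: 4+3=7, 4+5=9, 4+6=10, 4+7=0
a = 5: 5+3=8, 5+5=10, 5+6=0, 5+7=1
a = 8: 8+3=0, 8+5=2, 8+6=3, 8+7=4
Distinct residues collected: {0, 1, 2, 3, 4, 6, 7, 8, 9, 10}
|A + B| = 10 (out of 11 total residues).

A + B = {0, 1, 2, 3, 4, 6, 7, 8, 9, 10}


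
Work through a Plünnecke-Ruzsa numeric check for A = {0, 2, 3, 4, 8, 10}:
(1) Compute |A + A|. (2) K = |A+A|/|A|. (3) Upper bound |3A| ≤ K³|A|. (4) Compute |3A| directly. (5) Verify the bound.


|A| = 6.
Step 1: Compute A + A by enumerating all 36 pairs.
A + A = {0, 2, 3, 4, 5, 6, 7, 8, 10, 11, 12, 13, 14, 16, 18, 20}, so |A + A| = 16.
Step 2: Doubling constant K = |A + A|/|A| = 16/6 = 16/6 ≈ 2.6667.
Step 3: Plünnecke-Ruzsa gives |3A| ≤ K³·|A| = (2.6667)³ · 6 ≈ 113.7778.
Step 4: Compute 3A = A + A + A directly by enumerating all triples (a,b,c) ∈ A³; |3A| = 27.
Step 5: Check 27 ≤ 113.7778? Yes ✓.

K = 16/6, Plünnecke-Ruzsa bound K³|A| ≈ 113.7778, |3A| = 27, inequality holds.


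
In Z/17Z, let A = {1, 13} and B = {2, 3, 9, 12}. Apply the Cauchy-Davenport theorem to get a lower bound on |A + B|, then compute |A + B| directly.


Cauchy-Davenport: |A + B| ≥ min(p, |A| + |B| - 1) for A, B nonempty in Z/pZ.
|A| = 2, |B| = 4, p = 17.
CD lower bound = min(17, 2 + 4 - 1) = min(17, 5) = 5.
Compute A + B mod 17 directly:
a = 1: 1+2=3, 1+3=4, 1+9=10, 1+12=13
a = 13: 13+2=15, 13+3=16, 13+9=5, 13+12=8
A + B = {3, 4, 5, 8, 10, 13, 15, 16}, so |A + B| = 8.
Verify: 8 ≥ 5? Yes ✓.

CD lower bound = 5, actual |A + B| = 8.


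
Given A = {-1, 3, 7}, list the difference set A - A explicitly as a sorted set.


A - A = {a - a' : a, a' ∈ A}.
Compute a - a' for each ordered pair (a, a'):
a = -1: -1--1=0, -1-3=-4, -1-7=-8
a = 3: 3--1=4, 3-3=0, 3-7=-4
a = 7: 7--1=8, 7-3=4, 7-7=0
Collecting distinct values (and noting 0 appears from a-a):
A - A = {-8, -4, 0, 4, 8}
|A - A| = 5

A - A = {-8, -4, 0, 4, 8}


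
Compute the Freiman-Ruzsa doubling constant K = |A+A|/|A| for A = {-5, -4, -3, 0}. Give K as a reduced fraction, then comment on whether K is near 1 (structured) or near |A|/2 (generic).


|A| = 4.
Compute A + A by enumerating all 16 pairs.
A + A = {-10, -9, -8, -7, -6, -5, -4, -3, 0}, so |A + A| = 9.
K = |A + A| / |A| = 9/4 (already in lowest terms) ≈ 2.2500.
Reference: AP of size 4 gives K = 7/4 ≈ 1.7500; a fully generic set of size 4 gives K ≈ 2.5000.

|A| = 4, |A + A| = 9, K = 9/4.


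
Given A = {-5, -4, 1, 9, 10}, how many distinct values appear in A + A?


A + A = {a + a' : a, a' ∈ A}; |A| = 5.
General bounds: 2|A| - 1 ≤ |A + A| ≤ |A|(|A|+1)/2, i.e. 9 ≤ |A + A| ≤ 15.
Lower bound 2|A|-1 is attained iff A is an arithmetic progression.
Enumerate sums a + a' for a ≤ a' (symmetric, so this suffices):
a = -5: -5+-5=-10, -5+-4=-9, -5+1=-4, -5+9=4, -5+10=5
a = -4: -4+-4=-8, -4+1=-3, -4+9=5, -4+10=6
a = 1: 1+1=2, 1+9=10, 1+10=11
a = 9: 9+9=18, 9+10=19
a = 10: 10+10=20
Distinct sums: {-10, -9, -8, -4, -3, 2, 4, 5, 6, 10, 11, 18, 19, 20}
|A + A| = 14

|A + A| = 14


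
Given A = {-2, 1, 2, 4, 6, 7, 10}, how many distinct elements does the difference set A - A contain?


A - A = {a - a' : a, a' ∈ A}; |A| = 7.
Bounds: 2|A|-1 ≤ |A - A| ≤ |A|² - |A| + 1, i.e. 13 ≤ |A - A| ≤ 43.
Note: 0 ∈ A - A always (from a - a). The set is symmetric: if d ∈ A - A then -d ∈ A - A.
Enumerate nonzero differences d = a - a' with a > a' (then include -d):
Positive differences: {1, 2, 3, 4, 5, 6, 8, 9, 12}
Full difference set: {0} ∪ (positive diffs) ∪ (negative diffs).
|A - A| = 1 + 2·9 = 19 (matches direct enumeration: 19).

|A - A| = 19


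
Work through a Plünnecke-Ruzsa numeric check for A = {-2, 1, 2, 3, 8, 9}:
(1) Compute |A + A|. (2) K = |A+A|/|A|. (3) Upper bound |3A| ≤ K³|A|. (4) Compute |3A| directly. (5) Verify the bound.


|A| = 6.
Step 1: Compute A + A by enumerating all 36 pairs.
A + A = {-4, -1, 0, 1, 2, 3, 4, 5, 6, 7, 9, 10, 11, 12, 16, 17, 18}, so |A + A| = 17.
Step 2: Doubling constant K = |A + A|/|A| = 17/6 = 17/6 ≈ 2.8333.
Step 3: Plünnecke-Ruzsa gives |3A| ≤ K³·|A| = (2.8333)³ · 6 ≈ 136.4722.
Step 4: Compute 3A = A + A + A directly by enumerating all triples (a,b,c) ∈ A³; |3A| = 30.
Step 5: Check 30 ≤ 136.4722? Yes ✓.

K = 17/6, Plünnecke-Ruzsa bound K³|A| ≈ 136.4722, |3A| = 30, inequality holds.


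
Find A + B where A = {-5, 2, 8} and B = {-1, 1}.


A + B = {a + b : a ∈ A, b ∈ B}.
Enumerate all |A|·|B| = 3·2 = 6 pairs (a, b) and collect distinct sums.
a = -5: -5+-1=-6, -5+1=-4
a = 2: 2+-1=1, 2+1=3
a = 8: 8+-1=7, 8+1=9
Collecting distinct sums: A + B = {-6, -4, 1, 3, 7, 9}
|A + B| = 6

A + B = {-6, -4, 1, 3, 7, 9}


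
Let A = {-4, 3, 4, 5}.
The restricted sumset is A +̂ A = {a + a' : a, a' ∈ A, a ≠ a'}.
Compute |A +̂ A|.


Restricted sumset: A +̂ A = {a + a' : a ∈ A, a' ∈ A, a ≠ a'}.
Equivalently, take A + A and drop any sum 2a that is achievable ONLY as a + a for a ∈ A (i.e. sums representable only with equal summands).
Enumerate pairs (a, a') with a < a' (symmetric, so each unordered pair gives one sum; this covers all a ≠ a'):
  -4 + 3 = -1
  -4 + 4 = 0
  -4 + 5 = 1
  3 + 4 = 7
  3 + 5 = 8
  4 + 5 = 9
Collected distinct sums: {-1, 0, 1, 7, 8, 9}
|A +̂ A| = 6
(Reference bound: |A +̂ A| ≥ 2|A| - 3 for |A| ≥ 2, with |A| = 4 giving ≥ 5.)

|A +̂ A| = 6


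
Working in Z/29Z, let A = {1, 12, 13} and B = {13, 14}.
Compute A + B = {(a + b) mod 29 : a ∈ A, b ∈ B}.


Work in Z/29Z: reduce every sum a + b modulo 29.
Enumerate all 6 pairs:
a = 1: 1+13=14, 1+14=15
a = 12: 12+13=25, 12+14=26
a = 13: 13+13=26, 13+14=27
Distinct residues collected: {14, 15, 25, 26, 27}
|A + B| = 5 (out of 29 total residues).

A + B = {14, 15, 25, 26, 27}


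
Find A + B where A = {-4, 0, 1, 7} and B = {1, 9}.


A + B = {a + b : a ∈ A, b ∈ B}.
Enumerate all |A|·|B| = 4·2 = 8 pairs (a, b) and collect distinct sums.
a = -4: -4+1=-3, -4+9=5
a = 0: 0+1=1, 0+9=9
a = 1: 1+1=2, 1+9=10
a = 7: 7+1=8, 7+9=16
Collecting distinct sums: A + B = {-3, 1, 2, 5, 8, 9, 10, 16}
|A + B| = 8

A + B = {-3, 1, 2, 5, 8, 9, 10, 16}


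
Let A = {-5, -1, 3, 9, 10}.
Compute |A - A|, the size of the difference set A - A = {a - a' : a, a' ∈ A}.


A - A = {a - a' : a, a' ∈ A}; |A| = 5.
Bounds: 2|A|-1 ≤ |A - A| ≤ |A|² - |A| + 1, i.e. 9 ≤ |A - A| ≤ 21.
Note: 0 ∈ A - A always (from a - a). The set is symmetric: if d ∈ A - A then -d ∈ A - A.
Enumerate nonzero differences d = a - a' with a > a' (then include -d):
Positive differences: {1, 4, 6, 7, 8, 10, 11, 14, 15}
Full difference set: {0} ∪ (positive diffs) ∪ (negative diffs).
|A - A| = 1 + 2·9 = 19 (matches direct enumeration: 19).

|A - A| = 19


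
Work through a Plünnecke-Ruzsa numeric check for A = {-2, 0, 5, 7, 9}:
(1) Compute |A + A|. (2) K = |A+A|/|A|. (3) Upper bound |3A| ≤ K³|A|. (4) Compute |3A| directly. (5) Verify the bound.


|A| = 5.
Step 1: Compute A + A by enumerating all 25 pairs.
A + A = {-4, -2, 0, 3, 5, 7, 9, 10, 12, 14, 16, 18}, so |A + A| = 12.
Step 2: Doubling constant K = |A + A|/|A| = 12/5 = 12/5 ≈ 2.4000.
Step 3: Plünnecke-Ruzsa gives |3A| ≤ K³·|A| = (2.4000)³ · 5 ≈ 69.1200.
Step 4: Compute 3A = A + A + A directly by enumerating all triples (a,b,c) ∈ A³; |3A| = 22.
Step 5: Check 22 ≤ 69.1200? Yes ✓.

K = 12/5, Plünnecke-Ruzsa bound K³|A| ≈ 69.1200, |3A| = 22, inequality holds.


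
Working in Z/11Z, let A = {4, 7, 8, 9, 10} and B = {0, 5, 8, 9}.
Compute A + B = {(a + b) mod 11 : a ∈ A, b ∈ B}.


Work in Z/11Z: reduce every sum a + b modulo 11.
Enumerate all 20 pairs:
a = 4: 4+0=4, 4+5=9, 4+8=1, 4+9=2
a = 7: 7+0=7, 7+5=1, 7+8=4, 7+9=5
a = 8: 8+0=8, 8+5=2, 8+8=5, 8+9=6
a = 9: 9+0=9, 9+5=3, 9+8=6, 9+9=7
a = 10: 10+0=10, 10+5=4, 10+8=7, 10+9=8
Distinct residues collected: {1, 2, 3, 4, 5, 6, 7, 8, 9, 10}
|A + B| = 10 (out of 11 total residues).

A + B = {1, 2, 3, 4, 5, 6, 7, 8, 9, 10}


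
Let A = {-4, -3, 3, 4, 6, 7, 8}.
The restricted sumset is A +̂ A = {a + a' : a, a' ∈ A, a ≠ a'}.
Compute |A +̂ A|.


Restricted sumset: A +̂ A = {a + a' : a ∈ A, a' ∈ A, a ≠ a'}.
Equivalently, take A + A and drop any sum 2a that is achievable ONLY as a + a for a ∈ A (i.e. sums representable only with equal summands).
Enumerate pairs (a, a') with a < a' (symmetric, so each unordered pair gives one sum; this covers all a ≠ a'):
  -4 + -3 = -7
  -4 + 3 = -1
  -4 + 4 = 0
  -4 + 6 = 2
  -4 + 7 = 3
  -4 + 8 = 4
  -3 + 3 = 0
  -3 + 4 = 1
  -3 + 6 = 3
  -3 + 7 = 4
  -3 + 8 = 5
  3 + 4 = 7
  3 + 6 = 9
  3 + 7 = 10
  3 + 8 = 11
  4 + 6 = 10
  4 + 7 = 11
  4 + 8 = 12
  6 + 7 = 13
  6 + 8 = 14
  7 + 8 = 15
Collected distinct sums: {-7, -1, 0, 1, 2, 3, 4, 5, 7, 9, 10, 11, 12, 13, 14, 15}
|A +̂ A| = 16
(Reference bound: |A +̂ A| ≥ 2|A| - 3 for |A| ≥ 2, with |A| = 7 giving ≥ 11.)

|A +̂ A| = 16


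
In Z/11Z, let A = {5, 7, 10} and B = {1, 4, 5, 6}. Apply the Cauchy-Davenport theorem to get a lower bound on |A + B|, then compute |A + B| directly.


Cauchy-Davenport: |A + B| ≥ min(p, |A| + |B| - 1) for A, B nonempty in Z/pZ.
|A| = 3, |B| = 4, p = 11.
CD lower bound = min(11, 3 + 4 - 1) = min(11, 6) = 6.
Compute A + B mod 11 directly:
a = 5: 5+1=6, 5+4=9, 5+5=10, 5+6=0
a = 7: 7+1=8, 7+4=0, 7+5=1, 7+6=2
a = 10: 10+1=0, 10+4=3, 10+5=4, 10+6=5
A + B = {0, 1, 2, 3, 4, 5, 6, 8, 9, 10}, so |A + B| = 10.
Verify: 10 ≥ 6? Yes ✓.

CD lower bound = 6, actual |A + B| = 10.


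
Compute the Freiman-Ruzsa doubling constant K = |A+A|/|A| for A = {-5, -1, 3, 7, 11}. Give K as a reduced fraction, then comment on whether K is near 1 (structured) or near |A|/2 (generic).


|A| = 5.
Compute A + A by enumerating all 25 pairs.
A + A = {-10, -6, -2, 2, 6, 10, 14, 18, 22}, so |A + A| = 9.
K = |A + A| / |A| = 9/5 (already in lowest terms) ≈ 1.8000.
Reference: AP of size 5 gives K = 9/5 ≈ 1.8000; a fully generic set of size 5 gives K ≈ 3.0000.

|A| = 5, |A + A| = 9, K = 9/5.


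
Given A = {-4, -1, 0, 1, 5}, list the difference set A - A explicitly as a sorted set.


A - A = {a - a' : a, a' ∈ A}.
Compute a - a' for each ordered pair (a, a'):
a = -4: -4--4=0, -4--1=-3, -4-0=-4, -4-1=-5, -4-5=-9
a = -1: -1--4=3, -1--1=0, -1-0=-1, -1-1=-2, -1-5=-6
a = 0: 0--4=4, 0--1=1, 0-0=0, 0-1=-1, 0-5=-5
a = 1: 1--4=5, 1--1=2, 1-0=1, 1-1=0, 1-5=-4
a = 5: 5--4=9, 5--1=6, 5-0=5, 5-1=4, 5-5=0
Collecting distinct values (and noting 0 appears from a-a):
A - A = {-9, -6, -5, -4, -3, -2, -1, 0, 1, 2, 3, 4, 5, 6, 9}
|A - A| = 15

A - A = {-9, -6, -5, -4, -3, -2, -1, 0, 1, 2, 3, 4, 5, 6, 9}


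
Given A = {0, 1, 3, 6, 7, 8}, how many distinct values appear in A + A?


A + A = {a + a' : a, a' ∈ A}; |A| = 6.
General bounds: 2|A| - 1 ≤ |A + A| ≤ |A|(|A|+1)/2, i.e. 11 ≤ |A + A| ≤ 21.
Lower bound 2|A|-1 is attained iff A is an arithmetic progression.
Enumerate sums a + a' for a ≤ a' (symmetric, so this suffices):
a = 0: 0+0=0, 0+1=1, 0+3=3, 0+6=6, 0+7=7, 0+8=8
a = 1: 1+1=2, 1+3=4, 1+6=7, 1+7=8, 1+8=9
a = 3: 3+3=6, 3+6=9, 3+7=10, 3+8=11
a = 6: 6+6=12, 6+7=13, 6+8=14
a = 7: 7+7=14, 7+8=15
a = 8: 8+8=16
Distinct sums: {0, 1, 2, 3, 4, 6, 7, 8, 9, 10, 11, 12, 13, 14, 15, 16}
|A + A| = 16

|A + A| = 16


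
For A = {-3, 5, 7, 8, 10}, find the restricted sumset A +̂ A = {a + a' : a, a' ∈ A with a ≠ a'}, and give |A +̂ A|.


Restricted sumset: A +̂ A = {a + a' : a ∈ A, a' ∈ A, a ≠ a'}.
Equivalently, take A + A and drop any sum 2a that is achievable ONLY as a + a for a ∈ A (i.e. sums representable only with equal summands).
Enumerate pairs (a, a') with a < a' (symmetric, so each unordered pair gives one sum; this covers all a ≠ a'):
  -3 + 5 = 2
  -3 + 7 = 4
  -3 + 8 = 5
  -3 + 10 = 7
  5 + 7 = 12
  5 + 8 = 13
  5 + 10 = 15
  7 + 8 = 15
  7 + 10 = 17
  8 + 10 = 18
Collected distinct sums: {2, 4, 5, 7, 12, 13, 15, 17, 18}
|A +̂ A| = 9
(Reference bound: |A +̂ A| ≥ 2|A| - 3 for |A| ≥ 2, with |A| = 5 giving ≥ 7.)

|A +̂ A| = 9


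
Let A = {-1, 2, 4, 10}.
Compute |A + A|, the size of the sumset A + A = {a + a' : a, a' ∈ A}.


A + A = {a + a' : a, a' ∈ A}; |A| = 4.
General bounds: 2|A| - 1 ≤ |A + A| ≤ |A|(|A|+1)/2, i.e. 7 ≤ |A + A| ≤ 10.
Lower bound 2|A|-1 is attained iff A is an arithmetic progression.
Enumerate sums a + a' for a ≤ a' (symmetric, so this suffices):
a = -1: -1+-1=-2, -1+2=1, -1+4=3, -1+10=9
a = 2: 2+2=4, 2+4=6, 2+10=12
a = 4: 4+4=8, 4+10=14
a = 10: 10+10=20
Distinct sums: {-2, 1, 3, 4, 6, 8, 9, 12, 14, 20}
|A + A| = 10

|A + A| = 10


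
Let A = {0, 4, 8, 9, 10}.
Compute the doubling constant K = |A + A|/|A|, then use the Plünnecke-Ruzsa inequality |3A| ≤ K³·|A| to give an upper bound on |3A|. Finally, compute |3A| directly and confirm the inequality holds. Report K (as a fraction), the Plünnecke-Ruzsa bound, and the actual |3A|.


|A| = 5.
Step 1: Compute A + A by enumerating all 25 pairs.
A + A = {0, 4, 8, 9, 10, 12, 13, 14, 16, 17, 18, 19, 20}, so |A + A| = 13.
Step 2: Doubling constant K = |A + A|/|A| = 13/5 = 13/5 ≈ 2.6000.
Step 3: Plünnecke-Ruzsa gives |3A| ≤ K³·|A| = (2.6000)³ · 5 ≈ 87.8800.
Step 4: Compute 3A = A + A + A directly by enumerating all triples (a,b,c) ∈ A³; |3A| = 23.
Step 5: Check 23 ≤ 87.8800? Yes ✓.

K = 13/5, Plünnecke-Ruzsa bound K³|A| ≈ 87.8800, |3A| = 23, inequality holds.


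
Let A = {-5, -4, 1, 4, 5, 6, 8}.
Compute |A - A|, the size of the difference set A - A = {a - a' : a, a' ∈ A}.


A - A = {a - a' : a, a' ∈ A}; |A| = 7.
Bounds: 2|A|-1 ≤ |A - A| ≤ |A|² - |A| + 1, i.e. 13 ≤ |A - A| ≤ 43.
Note: 0 ∈ A - A always (from a - a). The set is symmetric: if d ∈ A - A then -d ∈ A - A.
Enumerate nonzero differences d = a - a' with a > a' (then include -d):
Positive differences: {1, 2, 3, 4, 5, 6, 7, 8, 9, 10, 11, 12, 13}
Full difference set: {0} ∪ (positive diffs) ∪ (negative diffs).
|A - A| = 1 + 2·13 = 27 (matches direct enumeration: 27).

|A - A| = 27


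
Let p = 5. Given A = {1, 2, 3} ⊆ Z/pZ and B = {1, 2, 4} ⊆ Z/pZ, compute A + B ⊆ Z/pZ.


Work in Z/5Z: reduce every sum a + b modulo 5.
Enumerate all 9 pairs:
a = 1: 1+1=2, 1+2=3, 1+4=0
a = 2: 2+1=3, 2+2=4, 2+4=1
a = 3: 3+1=4, 3+2=0, 3+4=2
Distinct residues collected: {0, 1, 2, 3, 4}
|A + B| = 5 (out of 5 total residues).

A + B = {0, 1, 2, 3, 4}


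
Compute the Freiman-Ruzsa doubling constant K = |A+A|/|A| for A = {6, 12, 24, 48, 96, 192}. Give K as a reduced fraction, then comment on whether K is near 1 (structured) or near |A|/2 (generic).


|A| = 6.
Compute A + A by enumerating all 36 pairs.
A + A = {12, 18, 24, 30, 36, 48, 54, 60, 72, 96, 102, 108, 120, 144, 192, 198, 204, 216, 240, 288, 384}, so |A + A| = 21.
K = |A + A| / |A| = 21/6 = 7/2 ≈ 3.5000.
Reference: AP of size 6 gives K = 11/6 ≈ 1.8333; a fully generic set of size 6 gives K ≈ 3.5000.

|A| = 6, |A + A| = 21, K = 21/6 = 7/2.


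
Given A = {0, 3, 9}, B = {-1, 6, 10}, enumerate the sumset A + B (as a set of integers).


A + B = {a + b : a ∈ A, b ∈ B}.
Enumerate all |A|·|B| = 3·3 = 9 pairs (a, b) and collect distinct sums.
a = 0: 0+-1=-1, 0+6=6, 0+10=10
a = 3: 3+-1=2, 3+6=9, 3+10=13
a = 9: 9+-1=8, 9+6=15, 9+10=19
Collecting distinct sums: A + B = {-1, 2, 6, 8, 9, 10, 13, 15, 19}
|A + B| = 9

A + B = {-1, 2, 6, 8, 9, 10, 13, 15, 19}


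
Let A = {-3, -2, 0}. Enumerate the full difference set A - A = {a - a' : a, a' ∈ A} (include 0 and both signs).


A - A = {a - a' : a, a' ∈ A}.
Compute a - a' for each ordered pair (a, a'):
a = -3: -3--3=0, -3--2=-1, -3-0=-3
a = -2: -2--3=1, -2--2=0, -2-0=-2
a = 0: 0--3=3, 0--2=2, 0-0=0
Collecting distinct values (and noting 0 appears from a-a):
A - A = {-3, -2, -1, 0, 1, 2, 3}
|A - A| = 7

A - A = {-3, -2, -1, 0, 1, 2, 3}


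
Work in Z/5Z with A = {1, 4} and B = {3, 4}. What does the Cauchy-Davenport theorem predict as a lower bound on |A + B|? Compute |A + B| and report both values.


Cauchy-Davenport: |A + B| ≥ min(p, |A| + |B| - 1) for A, B nonempty in Z/pZ.
|A| = 2, |B| = 2, p = 5.
CD lower bound = min(5, 2 + 2 - 1) = min(5, 3) = 3.
Compute A + B mod 5 directly:
a = 1: 1+3=4, 1+4=0
a = 4: 4+3=2, 4+4=3
A + B = {0, 2, 3, 4}, so |A + B| = 4.
Verify: 4 ≥ 3? Yes ✓.

CD lower bound = 3, actual |A + B| = 4.


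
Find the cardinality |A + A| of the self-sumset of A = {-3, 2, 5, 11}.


A + A = {a + a' : a, a' ∈ A}; |A| = 4.
General bounds: 2|A| - 1 ≤ |A + A| ≤ |A|(|A|+1)/2, i.e. 7 ≤ |A + A| ≤ 10.
Lower bound 2|A|-1 is attained iff A is an arithmetic progression.
Enumerate sums a + a' for a ≤ a' (symmetric, so this suffices):
a = -3: -3+-3=-6, -3+2=-1, -3+5=2, -3+11=8
a = 2: 2+2=4, 2+5=7, 2+11=13
a = 5: 5+5=10, 5+11=16
a = 11: 11+11=22
Distinct sums: {-6, -1, 2, 4, 7, 8, 10, 13, 16, 22}
|A + A| = 10

|A + A| = 10


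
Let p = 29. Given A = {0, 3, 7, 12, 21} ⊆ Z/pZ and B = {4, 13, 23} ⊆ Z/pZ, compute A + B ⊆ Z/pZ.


Work in Z/29Z: reduce every sum a + b modulo 29.
Enumerate all 15 pairs:
a = 0: 0+4=4, 0+13=13, 0+23=23
a = 3: 3+4=7, 3+13=16, 3+23=26
a = 7: 7+4=11, 7+13=20, 7+23=1
a = 12: 12+4=16, 12+13=25, 12+23=6
a = 21: 21+4=25, 21+13=5, 21+23=15
Distinct residues collected: {1, 4, 5, 6, 7, 11, 13, 15, 16, 20, 23, 25, 26}
|A + B| = 13 (out of 29 total residues).

A + B = {1, 4, 5, 6, 7, 11, 13, 15, 16, 20, 23, 25, 26}


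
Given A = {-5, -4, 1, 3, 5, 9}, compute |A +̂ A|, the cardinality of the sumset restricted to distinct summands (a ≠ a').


Restricted sumset: A +̂ A = {a + a' : a ∈ A, a' ∈ A, a ≠ a'}.
Equivalently, take A + A and drop any sum 2a that is achievable ONLY as a + a for a ∈ A (i.e. sums representable only with equal summands).
Enumerate pairs (a, a') with a < a' (symmetric, so each unordered pair gives one sum; this covers all a ≠ a'):
  -5 + -4 = -9
  -5 + 1 = -4
  -5 + 3 = -2
  -5 + 5 = 0
  -5 + 9 = 4
  -4 + 1 = -3
  -4 + 3 = -1
  -4 + 5 = 1
  -4 + 9 = 5
  1 + 3 = 4
  1 + 5 = 6
  1 + 9 = 10
  3 + 5 = 8
  3 + 9 = 12
  5 + 9 = 14
Collected distinct sums: {-9, -4, -3, -2, -1, 0, 1, 4, 5, 6, 8, 10, 12, 14}
|A +̂ A| = 14
(Reference bound: |A +̂ A| ≥ 2|A| - 3 for |A| ≥ 2, with |A| = 6 giving ≥ 9.)

|A +̂ A| = 14


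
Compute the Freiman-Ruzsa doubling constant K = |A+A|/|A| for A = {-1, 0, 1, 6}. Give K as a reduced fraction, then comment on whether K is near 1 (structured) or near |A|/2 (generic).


|A| = 4.
Compute A + A by enumerating all 16 pairs.
A + A = {-2, -1, 0, 1, 2, 5, 6, 7, 12}, so |A + A| = 9.
K = |A + A| / |A| = 9/4 (already in lowest terms) ≈ 2.2500.
Reference: AP of size 4 gives K = 7/4 ≈ 1.7500; a fully generic set of size 4 gives K ≈ 2.5000.

|A| = 4, |A + A| = 9, K = 9/4.


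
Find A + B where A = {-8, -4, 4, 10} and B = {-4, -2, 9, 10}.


A + B = {a + b : a ∈ A, b ∈ B}.
Enumerate all |A|·|B| = 4·4 = 16 pairs (a, b) and collect distinct sums.
a = -8: -8+-4=-12, -8+-2=-10, -8+9=1, -8+10=2
a = -4: -4+-4=-8, -4+-2=-6, -4+9=5, -4+10=6
a = 4: 4+-4=0, 4+-2=2, 4+9=13, 4+10=14
a = 10: 10+-4=6, 10+-2=8, 10+9=19, 10+10=20
Collecting distinct sums: A + B = {-12, -10, -8, -6, 0, 1, 2, 5, 6, 8, 13, 14, 19, 20}
|A + B| = 14

A + B = {-12, -10, -8, -6, 0, 1, 2, 5, 6, 8, 13, 14, 19, 20}


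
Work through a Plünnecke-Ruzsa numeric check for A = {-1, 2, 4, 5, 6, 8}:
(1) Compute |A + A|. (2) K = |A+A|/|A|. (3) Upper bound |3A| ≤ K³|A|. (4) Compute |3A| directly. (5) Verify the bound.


|A| = 6.
Step 1: Compute A + A by enumerating all 36 pairs.
A + A = {-2, 1, 3, 4, 5, 6, 7, 8, 9, 10, 11, 12, 13, 14, 16}, so |A + A| = 15.
Step 2: Doubling constant K = |A + A|/|A| = 15/6 = 15/6 ≈ 2.5000.
Step 3: Plünnecke-Ruzsa gives |3A| ≤ K³·|A| = (2.5000)³ · 6 ≈ 93.7500.
Step 4: Compute 3A = A + A + A directly by enumerating all triples (a,b,c) ∈ A³; |3A| = 24.
Step 5: Check 24 ≤ 93.7500? Yes ✓.

K = 15/6, Plünnecke-Ruzsa bound K³|A| ≈ 93.7500, |3A| = 24, inequality holds.


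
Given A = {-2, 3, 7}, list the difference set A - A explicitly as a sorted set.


A - A = {a - a' : a, a' ∈ A}.
Compute a - a' for each ordered pair (a, a'):
a = -2: -2--2=0, -2-3=-5, -2-7=-9
a = 3: 3--2=5, 3-3=0, 3-7=-4
a = 7: 7--2=9, 7-3=4, 7-7=0
Collecting distinct values (and noting 0 appears from a-a):
A - A = {-9, -5, -4, 0, 4, 5, 9}
|A - A| = 7

A - A = {-9, -5, -4, 0, 4, 5, 9}


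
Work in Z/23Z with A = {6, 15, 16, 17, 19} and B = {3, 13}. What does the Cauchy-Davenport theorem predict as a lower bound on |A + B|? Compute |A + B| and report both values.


Cauchy-Davenport: |A + B| ≥ min(p, |A| + |B| - 1) for A, B nonempty in Z/pZ.
|A| = 5, |B| = 2, p = 23.
CD lower bound = min(23, 5 + 2 - 1) = min(23, 6) = 6.
Compute A + B mod 23 directly:
a = 6: 6+3=9, 6+13=19
a = 15: 15+3=18, 15+13=5
a = 16: 16+3=19, 16+13=6
a = 17: 17+3=20, 17+13=7
a = 19: 19+3=22, 19+13=9
A + B = {5, 6, 7, 9, 18, 19, 20, 22}, so |A + B| = 8.
Verify: 8 ≥ 6? Yes ✓.

CD lower bound = 6, actual |A + B| = 8.


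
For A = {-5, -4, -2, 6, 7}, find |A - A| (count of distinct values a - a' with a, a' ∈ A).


A - A = {a - a' : a, a' ∈ A}; |A| = 5.
Bounds: 2|A|-1 ≤ |A - A| ≤ |A|² - |A| + 1, i.e. 9 ≤ |A - A| ≤ 21.
Note: 0 ∈ A - A always (from a - a). The set is symmetric: if d ∈ A - A then -d ∈ A - A.
Enumerate nonzero differences d = a - a' with a > a' (then include -d):
Positive differences: {1, 2, 3, 8, 9, 10, 11, 12}
Full difference set: {0} ∪ (positive diffs) ∪ (negative diffs).
|A - A| = 1 + 2·8 = 17 (matches direct enumeration: 17).

|A - A| = 17


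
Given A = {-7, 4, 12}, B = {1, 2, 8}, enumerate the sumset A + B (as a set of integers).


A + B = {a + b : a ∈ A, b ∈ B}.
Enumerate all |A|·|B| = 3·3 = 9 pairs (a, b) and collect distinct sums.
a = -7: -7+1=-6, -7+2=-5, -7+8=1
a = 4: 4+1=5, 4+2=6, 4+8=12
a = 12: 12+1=13, 12+2=14, 12+8=20
Collecting distinct sums: A + B = {-6, -5, 1, 5, 6, 12, 13, 14, 20}
|A + B| = 9

A + B = {-6, -5, 1, 5, 6, 12, 13, 14, 20}


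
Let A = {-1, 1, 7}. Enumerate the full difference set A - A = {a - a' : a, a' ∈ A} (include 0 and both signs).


A - A = {a - a' : a, a' ∈ A}.
Compute a - a' for each ordered pair (a, a'):
a = -1: -1--1=0, -1-1=-2, -1-7=-8
a = 1: 1--1=2, 1-1=0, 1-7=-6
a = 7: 7--1=8, 7-1=6, 7-7=0
Collecting distinct values (and noting 0 appears from a-a):
A - A = {-8, -6, -2, 0, 2, 6, 8}
|A - A| = 7

A - A = {-8, -6, -2, 0, 2, 6, 8}


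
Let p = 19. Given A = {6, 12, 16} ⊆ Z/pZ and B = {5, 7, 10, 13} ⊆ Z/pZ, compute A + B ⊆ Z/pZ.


Work in Z/19Z: reduce every sum a + b modulo 19.
Enumerate all 12 pairs:
a = 6: 6+5=11, 6+7=13, 6+10=16, 6+13=0
a = 12: 12+5=17, 12+7=0, 12+10=3, 12+13=6
a = 16: 16+5=2, 16+7=4, 16+10=7, 16+13=10
Distinct residues collected: {0, 2, 3, 4, 6, 7, 10, 11, 13, 16, 17}
|A + B| = 11 (out of 19 total residues).

A + B = {0, 2, 3, 4, 6, 7, 10, 11, 13, 16, 17}


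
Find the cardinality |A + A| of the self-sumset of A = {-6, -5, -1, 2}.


A + A = {a + a' : a, a' ∈ A}; |A| = 4.
General bounds: 2|A| - 1 ≤ |A + A| ≤ |A|(|A|+1)/2, i.e. 7 ≤ |A + A| ≤ 10.
Lower bound 2|A|-1 is attained iff A is an arithmetic progression.
Enumerate sums a + a' for a ≤ a' (symmetric, so this suffices):
a = -6: -6+-6=-12, -6+-5=-11, -6+-1=-7, -6+2=-4
a = -5: -5+-5=-10, -5+-1=-6, -5+2=-3
a = -1: -1+-1=-2, -1+2=1
a = 2: 2+2=4
Distinct sums: {-12, -11, -10, -7, -6, -4, -3, -2, 1, 4}
|A + A| = 10

|A + A| = 10


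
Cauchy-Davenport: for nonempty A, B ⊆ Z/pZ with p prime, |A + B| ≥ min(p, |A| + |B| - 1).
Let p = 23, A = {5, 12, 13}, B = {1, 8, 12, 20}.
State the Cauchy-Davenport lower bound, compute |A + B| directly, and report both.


Cauchy-Davenport: |A + B| ≥ min(p, |A| + |B| - 1) for A, B nonempty in Z/pZ.
|A| = 3, |B| = 4, p = 23.
CD lower bound = min(23, 3 + 4 - 1) = min(23, 6) = 6.
Compute A + B mod 23 directly:
a = 5: 5+1=6, 5+8=13, 5+12=17, 5+20=2
a = 12: 12+1=13, 12+8=20, 12+12=1, 12+20=9
a = 13: 13+1=14, 13+8=21, 13+12=2, 13+20=10
A + B = {1, 2, 6, 9, 10, 13, 14, 17, 20, 21}, so |A + B| = 10.
Verify: 10 ≥ 6? Yes ✓.

CD lower bound = 6, actual |A + B| = 10.


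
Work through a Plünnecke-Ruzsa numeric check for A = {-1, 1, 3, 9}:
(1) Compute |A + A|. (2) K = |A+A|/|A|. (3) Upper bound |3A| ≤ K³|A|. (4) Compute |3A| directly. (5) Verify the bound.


|A| = 4.
Step 1: Compute A + A by enumerating all 16 pairs.
A + A = {-2, 0, 2, 4, 6, 8, 10, 12, 18}, so |A + A| = 9.
Step 2: Doubling constant K = |A + A|/|A| = 9/4 = 9/4 ≈ 2.2500.
Step 3: Plünnecke-Ruzsa gives |3A| ≤ K³·|A| = (2.2500)³ · 4 ≈ 45.5625.
Step 4: Compute 3A = A + A + A directly by enumerating all triples (a,b,c) ∈ A³; |3A| = 14.
Step 5: Check 14 ≤ 45.5625? Yes ✓.

K = 9/4, Plünnecke-Ruzsa bound K³|A| ≈ 45.5625, |3A| = 14, inequality holds.


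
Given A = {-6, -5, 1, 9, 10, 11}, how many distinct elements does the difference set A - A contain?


A - A = {a - a' : a, a' ∈ A}; |A| = 6.
Bounds: 2|A|-1 ≤ |A - A| ≤ |A|² - |A| + 1, i.e. 11 ≤ |A - A| ≤ 31.
Note: 0 ∈ A - A always (from a - a). The set is symmetric: if d ∈ A - A then -d ∈ A - A.
Enumerate nonzero differences d = a - a' with a > a' (then include -d):
Positive differences: {1, 2, 6, 7, 8, 9, 10, 14, 15, 16, 17}
Full difference set: {0} ∪ (positive diffs) ∪ (negative diffs).
|A - A| = 1 + 2·11 = 23 (matches direct enumeration: 23).

|A - A| = 23


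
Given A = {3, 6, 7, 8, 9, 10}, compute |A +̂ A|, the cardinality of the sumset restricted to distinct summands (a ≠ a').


Restricted sumset: A +̂ A = {a + a' : a ∈ A, a' ∈ A, a ≠ a'}.
Equivalently, take A + A and drop any sum 2a that is achievable ONLY as a + a for a ∈ A (i.e. sums representable only with equal summands).
Enumerate pairs (a, a') with a < a' (symmetric, so each unordered pair gives one sum; this covers all a ≠ a'):
  3 + 6 = 9
  3 + 7 = 10
  3 + 8 = 11
  3 + 9 = 12
  3 + 10 = 13
  6 + 7 = 13
  6 + 8 = 14
  6 + 9 = 15
  6 + 10 = 16
  7 + 8 = 15
  7 + 9 = 16
  7 + 10 = 17
  8 + 9 = 17
  8 + 10 = 18
  9 + 10 = 19
Collected distinct sums: {9, 10, 11, 12, 13, 14, 15, 16, 17, 18, 19}
|A +̂ A| = 11
(Reference bound: |A +̂ A| ≥ 2|A| - 3 for |A| ≥ 2, with |A| = 6 giving ≥ 9.)

|A +̂ A| = 11
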